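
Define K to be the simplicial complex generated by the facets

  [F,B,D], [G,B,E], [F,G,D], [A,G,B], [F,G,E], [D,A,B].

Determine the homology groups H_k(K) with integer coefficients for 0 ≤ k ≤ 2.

Fix the vertex order A < B < D < E < F < G and write every simplex with vertices in increasing order. Then dim K = 2 and the simplices of K are:

  0-simplices (6): A, B, D, E, F, G
  1-simplices (12): AB, AD, AG, BD, BE, BF, BG, DF, DG, EF, EG, FG
  2-simplices (6): ABD, ABG, BDF, BEG, DFG, EFG

giving chain groups C_0 ≅ Z^6, C_1 ≅ Z^12, C_2 ≅ Z^6.

Boundary ∂_1: C_1 → C_0 maps an edge to its endpoints' difference, ∂[p,q] = q − p. For instance
  ∂DG = G − D.
As a 6×12 matrix over Z this has rank 5, with invariant factors (1,1,1,1,1).

∂_2: C_2 → C_1 acts by ∂[p,q,r] = [q,r] − [p,r] + [p,q]. For instance
  ∂BEG = EG − BG + BE,
  ∂ABD = BD − AD + AB.
The resulting 12×6 matrix has rank 6, and its Smith normal form has invariant factors (1,1,1,1,1,1).

Computing H_k = (kernel of ∂_k) / (image of ∂_{k+1}):

  H_0: rank C_0 − rank ∂_1 = 6 − 5 = 1, and the invariant factors of ∂_1 are all 1, so H_0 = Z.
  H_1: rank ker ∂_1 − rank ∂_2 = (12 − 5) − 6 = 1, and the invariant factors of ∂_2 are all 1, so H_1 = Z.
  H_2: rank ker ∂_2 − rank ∂_3 = (6 − 6) − 0 = 0, and there is no ∂_3, so H_2 = 0.

As a check, the Euler characteristic is 6 − 12 + 6 = 0, which agrees with 1 − 1 + 0 = 0.
(K is a triangulation of the cylinder S^1 x I.)

H_0 ≅ Z,  H_1 ≅ Z,  H_2 = 0.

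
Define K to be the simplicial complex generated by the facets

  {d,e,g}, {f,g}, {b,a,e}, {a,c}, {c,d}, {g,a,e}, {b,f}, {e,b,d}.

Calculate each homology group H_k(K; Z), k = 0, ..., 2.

H_0 ≅ Z,  H_1 ≅ Z^2,  H_2 = 0.

Take the total order a < b < c < d < e < f < g on the vertex set. Then K (dimension 2) consists of the simplices:

  0-simplices (7): a, b, c, d, e, f, g
  1-simplices (12): ab, ac, ae, ag, bd, be, bf, cd, de, dg, eg, fg
  2-simplices (4): abe, aeg, bde, deg

Hence C_0 ≅ Z^7, C_1 ≅ Z^12, C_2 ≅ Z^4.

The boundary map ∂_1: C_1 → C_0 maps an edge to its endpoints' difference, ∂[p,q] = q − p. For instance
  ∂ae = e − a.
The 7×12 boundary matrix has rank 6 and Smith normal form diag(1,1,1,1,1,1).

Boundary ∂_2: C_2 → C_1 sends each 2-simplex [p,q,r] to [q,r] − [p,r] + [p,q]. For instance
  ∂bde = de − be + bd,
  ∂aeg = eg − ag + ae.
As a 12×4 matrix over Z this has rank 4, with invariant factors (1,1,1,1).

From H_k ≅ ker(∂_k) / im(∂_{k+1}) we obtain:

  H_0: rank C_0 − rank ∂_1 = 7 − 6 = 1, and the invariant factors of ∂_1 are all 1, so H_0 = Z.
  H_1: rank ker ∂_1 − rank ∂_2 = (12 − 6) − 4 = 2, and the invariant factors of ∂_2 are all 1, so H_1 = Z^2.
  H_2: rank ker ∂_2 − rank ∂_3 = (4 − 4) − 0 = 0, and there is no ∂_3, so H_2 = 0.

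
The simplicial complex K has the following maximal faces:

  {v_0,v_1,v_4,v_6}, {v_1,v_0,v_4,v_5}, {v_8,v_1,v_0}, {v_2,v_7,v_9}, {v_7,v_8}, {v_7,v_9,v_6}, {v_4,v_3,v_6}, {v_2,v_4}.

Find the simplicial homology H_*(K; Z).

Order the vertices as v_0 < v_1 < v_2 < v_3 < v_4 < v_5 < v_6 < v_7 < v_8 < v_9. Listing each simplex with vertices in this order, K has dimension 3 with simplices:

  0-simplices (10): [v_0], [v_1], [v_2], [v_3], [v_4], [v_5], [v_6], [v_7], [v_8], [v_9]
  1-simplices (20): (20 of them)
  2-simplices (11): (11 of them)
  3-simplices (2): [v_0,v_1,v_4,v_5], [v_0,v_1,v_4,v_6]

giving chain groups C_0 ≅ Z^10, C_1 ≅ Z^20, C_2 ≅ Z^11, C_3 ≅ Z^2.

The boundary map ∂_1: C_1 → C_0 maps an edge to its endpoints' difference, ∂[p,q] = q − p. For instance
  ∂[v_1,v_4] = [v_4] − [v_1].
This gives a 10×20 integer matrix of rank 9; reducing to Smith normal form yields diagonal entries (1,1,1,1,1,1,1,1,1).

The boundary map ∂_2: C_2 → C_1 acts by ∂[p,q,r] = [q,r] − [p,r] + [p,q]. For instance
  ∂[v_6,v_7,v_9] = [v_7,v_9] − [v_6,v_9] + [v_6,v_7],
  ∂[v_0,v_4,v_5] = [v_4,v_5] − [v_0,v_5] + [v_0,v_4].
This gives a 20×11 integer matrix of rank 9; reducing to Smith normal form yields diagonal entries (1,1,1,1,1,1,1,1,1).

Boundary ∂_3: C_3 → C_2 sends each 3-simplex σ to the alternating sum Σ_i (−1)^i (σ with its i-th vertex removed). For instance
  ∂[v_0,v_1,v_4,v_6] = [v_1,v_4,v_6] − [v_0,v_4,v_6] + [v_0,v_1,v_6] − [v_0,v_1,v_4],
  ∂[v_0,v_1,v_4,v_5] = [v_1,v_4,v_5] − [v_0,v_4,v_5] + [v_0,v_1,v_5] − [v_0,v_1,v_4].
The 11×2 boundary matrix has rank 2 and Smith normal form diag(1,1).

Computing H_k = (kernel of ∂_k) / (image of ∂_{k+1}):

  H_0: rank C_0 − rank ∂_1 = 10 − 9 = 1, and the invariant factors of ∂_1 are all 1, so H_0 ≅ Z.
  H_1: rank ker ∂_1 − rank ∂_2 = (20 − 9) − 9 = 2, and the invariant factors of ∂_2 are all 1, so H_1 ≅ Z^2.
  H_2: rank ker ∂_2 − rank ∂_3 = (11 − 9) − 2 = 0, and the invariant factors of ∂_3 are all 1, so H_2 ≅ 0.
  H_3: rank ker ∂_3 − rank ∂_4 = (2 − 2) − 0 = 0, and there is no ∂_4, so H_3 ≅ 0.

H_0 ≅ Z,  H_1 ≅ Z^2,  H_2 = 0,  H_3 = 0.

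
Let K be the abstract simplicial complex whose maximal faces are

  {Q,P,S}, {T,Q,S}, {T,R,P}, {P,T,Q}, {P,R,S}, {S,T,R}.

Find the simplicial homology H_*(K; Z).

K has 5 vertices, 9 edges, 6 triangles.
rank ∂_0 = 0, rank ∂_1 = 4 ⇒ b_0 = 5 − 0 − 4 = 1; all invariant factors of ∂_1 are 1 so no torsion. So H_0 ≅ Z.
rank ∂_1 = 4, rank ∂_2 = 5 ⇒ b_1 = 9 − 4 − 5 = 0; all invariant factors of ∂_2 are 1 so no torsion. So H_1 ≅ 0.
rank ∂_2 = 5, rank ∂_3 = 0 ⇒ b_2 = 6 − 5 − 0 = 1. So H_2 ≅ Z.

H_0 ≅ Z,  H_1 = 0,  H_2 ≅ Z.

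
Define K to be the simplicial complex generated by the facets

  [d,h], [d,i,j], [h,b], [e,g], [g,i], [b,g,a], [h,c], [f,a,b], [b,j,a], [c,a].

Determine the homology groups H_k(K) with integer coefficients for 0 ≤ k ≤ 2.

We work with the vertex ordering a < b < c < d < e < f < g < h < i < j. The simplices of K, each written with vertices in increasing order, are:

  0-simplices (10): a, b, c, d, e, f, g, h, i, j
  1-simplices (16): ab, ac, af, ag, aj, bf, bg, bh, bj, ch, dh, di, dj, eg, gi, ij
  2-simplices (4): abf, abg, abj, dij

giving chain groups C_0 ≅ Z^10, C_1 ≅ Z^16, C_2 ≅ Z^4.

Boundary ∂_1: C_1 → C_0 maps an edge to its endpoints' difference, ∂[p,q] = q − p. For instance
  ∂dj = j − d.
This gives a 10×16 integer matrix of rank 9; reducing to Smith normal form yields diagonal entries (1,1,1,1,1,1,1,1,1).

∂_2: C_2 → C_1 acts by ∂[p,q,r] = [q,r] − [p,r] + [p,q]. For instance
  ∂abg = bg − ag + ab,
  ∂dij = ij − dj + di.
This gives a 16×4 integer matrix of rank 4; reducing to Smith normal form yields diagonal entries (1,1,1,1).

Computing H_k = (kernel of ∂_k) / (image of ∂_{k+1}):

  H_0: rank C_0 − rank ∂_1 = 10 − 9 = 1, and the invariant factors of ∂_1 are all 1, so H_0 ≅ Z.
  H_1: rank ker ∂_1 − rank ∂_2 = (16 − 9) − 4 = 3, and the invariant factors of ∂_2 are all 1, so H_1 ≅ Z^3.
  H_2: rank ker ∂_2 − rank ∂_3 = (4 − 4) − 0 = 0, and there is no ∂_3, so H_2 ≅ 0.

As a check, the Euler characteristic is 10 − 16 + 4 = -2, which agrees with 1 − 3 + 0 = -2.

H_0 ≅ Z,  H_1 ≅ Z^3,  H_2 = 0.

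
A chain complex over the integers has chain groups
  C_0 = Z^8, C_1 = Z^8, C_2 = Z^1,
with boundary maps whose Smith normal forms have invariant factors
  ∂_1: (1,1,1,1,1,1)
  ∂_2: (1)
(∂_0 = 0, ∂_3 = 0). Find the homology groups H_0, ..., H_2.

H_0 = Z^2,  H_1 = Z,  H_2 = 0.

H_0: b_0 = 8 − 0 − 6 = 2; torsion from ∂_1 factors > 1: none. So H_0 = Z^2.
H_1: b_1 = 8 − 6 − 1 = 1; torsion from ∂_2 factors > 1: none. So H_1 = Z.
H_2: b_2 = 1 − 1 − 0 = 0; torsion from ∂_3 factors > 1: none. So H_2 = 0.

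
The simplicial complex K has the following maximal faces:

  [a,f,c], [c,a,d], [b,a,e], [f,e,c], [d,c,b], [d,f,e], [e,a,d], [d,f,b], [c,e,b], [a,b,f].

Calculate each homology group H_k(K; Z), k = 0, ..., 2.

H_0 = Z,  H_1 = Z/2,  H_2 = 0.

Fix the vertex order a < b < c < d < e < f and write every simplex with vertices in increasing order. Then dim K = 2 and the simplices of K are:

  0-simplices (6): a, b, c, d, e, f
  1-simplices (15): ab, ac, ad, ae, af, bc, bd, be, bf, cd, ce, cf, de, df, ef
  2-simplices (10): abe, abf, acd, acf, ade, bcd, bce, bdf, cef, def

Hence C_0 ≅ Z^6, C_1 ≅ Z^15, C_2 ≅ Z^10.

The boundary map ∂_1: C_1 → C_0 maps an edge to its endpoints' difference, ∂[p,q] = q − p. For instance
  ∂af = f − a.
As a 6×15 matrix over Z this has rank 5, with invariant factors (1,1,1,1,1).

Boundary ∂_2: C_2 → C_1 acts by ∂[p,q,r] = [q,r] − [p,r] + [p,q]. For instance
  ∂def = ef − df + de,
  ∂acd = cd − ad + ac.
The resulting 15×10 matrix has rank 10, and its Smith normal form has invariant factors (1,1,1,1,1,1,1,1,1,2).

From H_k ≅ ker(∂_k) / im(∂_{k+1}) we obtain:

  H_0: rank C_0 − rank ∂_1 = 6 − 5 = 1, and the invariant factors of ∂_1 are all 1, so H_0 = Z.
  H_1: rank ker ∂_1 − rank ∂_2 = (15 − 5) − 10 = 0, and ∂_2 has invariant factor 2 > 1, so H_1 = Z/2.
  H_2: rank ker ∂_2 − rank ∂_3 = (10 − 10) − 0 = 0, and there is no ∂_3, so H_2 = 0.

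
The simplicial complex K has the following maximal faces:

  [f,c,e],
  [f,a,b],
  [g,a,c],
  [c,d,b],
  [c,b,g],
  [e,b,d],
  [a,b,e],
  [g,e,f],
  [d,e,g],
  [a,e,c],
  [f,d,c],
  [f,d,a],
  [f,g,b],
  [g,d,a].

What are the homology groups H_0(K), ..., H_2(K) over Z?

Fix the vertex order a < b < c < d < e < f < g and write every simplex with vertices in increasing order. Then dim K = 2 and the simplices of K are:

  0-simplices (7): a, b, c, d, e, f, g
  1-simplices (21): ab, ac, ad, ae, af, ag, bc, bd, be, bf, bg, cd, ce, cf, cg, de, df, dg, ef, eg, fg
  2-simplices (14): abe, abf, ace, acg, adf, adg, bcd, bcg, bde, bfg, cdf, cef, deg, efg

so the chain groups are C_0 ≅ Z^7, C_1 ≅ Z^21, C_2 ≅ Z^14.

Boundary ∂_1: C_1 → C_0 is given by ∂[p,q] = [q] − [p]. For instance
  ∂cf = f − c.
This gives a 7×21 integer matrix of rank 6; reducing to Smith normal form yields diagonal entries (1,1,1,1,1,1).

Boundary ∂_2: C_2 → C_1 sends each 2-simplex [p,q,r] to [q,r] − [p,r] + [p,q]. For instance
  ∂ace = ce − ae + ac,
  ∂adg = dg − ag + ad.
The 21×14 boundary matrix has rank 13 and Smith normal form diag(1,1,1,1,1,1,1,1,1,1,1,1,1).

From H_k ≅ ker(∂_k) / im(∂_{k+1}) we obtain:

  H_0: rank C_0 − rank ∂_1 = 7 − 6 = 1, and the invariant factors of ∂_1 are all 1, so H_0 = Z.
  H_1: rank ker ∂_1 − rank ∂_2 = (21 − 6) − 13 = 2, and the invariant factors of ∂_2 are all 1, so H_1 = Z^2.
  H_2: rank ker ∂_2 − rank ∂_3 = (14 − 13) − 0 = 1, and there is no ∂_3, so H_2 = Z.

(K is a triangulation of the torus T^2.)

H_0 = Z,  H_1 = Z^2,  H_2 = Z.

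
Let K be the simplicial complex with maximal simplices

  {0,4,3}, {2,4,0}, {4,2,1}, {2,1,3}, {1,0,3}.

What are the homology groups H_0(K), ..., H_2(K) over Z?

We work with the vertex ordering 0 < 1 < 2 < 3 < 4. The simplices of K, each written with vertices in increasing order, are:

  0-simplices (5): [0], [1], [2], [3], [4]
  1-simplices (10): [0,1], [0,2], [0,3], [0,4], [1,2], [1,3], [1,4], [2,3], [2,4], [3,4]
  2-simplices (5): [0,1,3], [0,2,4], [0,3,4], [1,2,3], [1,2,4]

giving chain groups C_0 ≅ Z^5, C_1 ≅ Z^10, C_2 ≅ Z^5.

The boundary map ∂_1: C_1 → C_0 sends each edge [p,q] (with p < q) to q − p. For instance
  ∂[3,4] = [4] − [3].
The 5×10 boundary matrix has rank 4 and Smith normal form diag(1,1,1,1).

∂_2: C_2 → C_1 acts by ∂[p,q,r] = [q,r] − [p,r] + [p,q]. For instance
  ∂[1,2,3] = [2,3] − [1,3] + [1,2],
  ∂[1,2,4] = [2,4] − [1,4] + [1,2].
This gives a 10×5 integer matrix of rank 5; reducing to Smith normal form yields diagonal entries (1,1,1,1,1).

From H_k ≅ ker(∂_k) / im(∂_{k+1}) we obtain:

  H_0: rank C_0 − rank ∂_1 = 5 − 4 = 1, and the invariant factors of ∂_1 are all 1, so H_0 = Z.
  H_1: rank ker ∂_1 − rank ∂_2 = (10 − 4) − 5 = 1, and the invariant factors of ∂_2 are all 1, so H_1 = Z.
  H_2: rank ker ∂_2 − rank ∂_3 = (5 − 5) − 0 = 0, and there is no ∂_3, so H_2 = 0.

(K is a triangulation of the Möbius band.)

H_0 = Z,  H_1 = Z,  H_2 = 0.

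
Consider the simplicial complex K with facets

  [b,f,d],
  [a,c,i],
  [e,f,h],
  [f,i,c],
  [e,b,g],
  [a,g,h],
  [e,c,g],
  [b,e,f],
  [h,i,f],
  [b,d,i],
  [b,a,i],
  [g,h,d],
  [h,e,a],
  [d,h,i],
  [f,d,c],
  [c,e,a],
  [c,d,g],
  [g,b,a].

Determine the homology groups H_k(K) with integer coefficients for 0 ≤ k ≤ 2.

H_0 = Z,  H_1 = Z ⊕ Z/2Z,  H_2 = 0.

Fix the vertex order a < b < c < d < e < f < g < h < i and write every simplex with vertices in increasing order. Then dim K = 2 and the simplices of K are:

  0-simplices (9): a, b, c, d, e, f, g, h, i
  1-simplices (27): ab, ac, ae, ag, ah, ai, bd, be, bf, bg, bi, cd, ce, cf, cg, ci, df, dg, dh, di, ef, eg, eh, fh, fi, gh, hi
  2-simplices (18): abg, abi, ace, aci, aeh, agh, bdf, bdi, bef, beg, cdf, cdg, ceg, cfi, dgh, dhi, efh, fhi

Hence C_0 ≅ Z^9, C_1 ≅ Z^27, C_2 ≅ Z^18.

Boundary ∂_1: C_1 → C_0 maps an edge to its endpoints' difference, ∂[p,q] = q − p.
The resulting 9×27 matrix has rank 8, and its Smith normal form has invariant factors (1,1,1,1,1,1,1,1).

Boundary ∂_2: C_2 → C_1 acts by ∂[p,q,r] = [q,r] − [p,r] + [p,q]. For instance
  ∂dgh = gh − dh + dg,
  ∂ace = ce − ae + ac.
The resulting 27×18 matrix has rank 18, and its Smith normal form has invariant factors (1,1,1,1,1,1,1,1,1,1,1,1,1,1,1,1,1,2).

Computing H_k = (kernel of ∂_k) / (image of ∂_{k+1}):

  H_0: rank C_0 − rank ∂_1 = 9 − 8 = 1, and the invariant factors of ∂_1 are all 1, so H_0 = Z.
  H_1: rank ker ∂_1 − rank ∂_2 = (27 − 8) − 18 = 1, and ∂_2 has invariant factor 2 > 1, so H_1 = Z ⊕ Z/2Z.
  H_2: rank ker ∂_2 − rank ∂_3 = (18 − 18) − 0 = 0, and there is no ∂_3, so H_2 = 0.

As a check, the Euler characteristic is 9 − 27 + 18 = 0, which agrees with 1 − 1 + 0 = 0.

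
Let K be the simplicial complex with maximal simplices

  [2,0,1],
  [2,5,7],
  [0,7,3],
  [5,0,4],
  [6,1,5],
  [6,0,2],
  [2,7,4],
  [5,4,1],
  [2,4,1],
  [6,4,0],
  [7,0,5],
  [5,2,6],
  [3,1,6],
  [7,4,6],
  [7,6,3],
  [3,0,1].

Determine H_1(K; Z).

We work with the vertex ordering 0 < 1 < 2 < 3 < 4 < 5 < 6 < 7. The simplices of K, each written with vertices in increasing order, are:

  0-simplices (8): [0], [1], [2], [3], [4], [5], [6], [7]
  1-simplices (24): (24 of them)
  2-simplices (16): [0,1,2], [0,1,3], [0,2,6], [0,3,7], [0,4,5], [0,4,6], [0,5,7], [1,2,4], [1,3,6], [1,4,5], [1,5,6], [2,4,7], [2,5,6], [2,5,7], [3,6,7], [4,6,7]

giving chain groups C_0 ≅ Z^8, C_1 ≅ Z^24, C_2 ≅ Z^16.

Boundary ∂_1: C_1 → C_0 is given by ∂[p,q] = [q] − [p].
This gives a 8×24 integer matrix of rank 7; reducing to Smith normal form yields diagonal entries (1,1,1,1,1,1,1).

The boundary map ∂_2: C_2 → C_1 acts by ∂[p,q,r] = [q,r] − [p,r] + [p,q]. For instance
  ∂[0,4,6] = [4,6] − [0,6] + [0,4],
  ∂[0,1,3] = [1,3] − [0,3] + [0,1].
As a 24×16 matrix over Z this has rank 15, with invariant factors (1,1,1,1,1,1,1,1,1,1,1,1,1,1,1).

From H_k ≅ ker(∂_k) / im(∂_{k+1}) we obtain:

  H_1: rank ker ∂_1 − rank ∂_2 = (24 − 7) − 15 = 2, and the invariant factors of ∂_2 are all 1, so H_1 ≅ Z^2.

H_1 = Z^2.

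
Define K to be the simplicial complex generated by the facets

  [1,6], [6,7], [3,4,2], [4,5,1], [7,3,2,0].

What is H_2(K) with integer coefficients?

H_2 ≅ 0.

Take the total order 0 < 1 < 2 < 3 < 4 < 5 < 6 < 7 on the vertex set. Then K (dimension 3) consists of the simplices:

  0-simplices (8): [0], [1], [2], [3], [4], [5], [6], [7]
  1-simplices (13): [0,2], [0,3], [0,7], [1,4], [1,5], [1,6], [2,3], [2,4], [2,7], [3,4], [3,7], [4,5], [6,7]
  2-simplices (6): [0,2,3], [0,2,7], [0,3,7], [1,4,5], [2,3,4], [2,3,7]
  3-simplices (1): [0,2,3,7]

so the chain groups are C_0 ≅ Z^8, C_1 ≅ Z^13, C_2 ≅ Z^6, C_3 ≅ Z^1.

∂_1: C_1 → C_0 is given by ∂[p,q] = [q] − [p].
This gives a 8×13 integer matrix of rank 7; reducing to Smith normal form yields diagonal entries (1,1,1,1,1,1,1).

∂_2: C_2 → C_1 maps a triangle to the signed sum of its edges. For instance
  ∂[0,3,7] = [3,7] − [0,7] + [0,3],
  ∂[1,4,5] = [4,5] − [1,5] + [1,4].
The resulting 13×6 matrix has rank 5, and its Smith normal form has invariant factors (1,1,1,1,1).

∂_3: C_3 → C_2 sends each 3-simplex σ to the alternating sum Σ_i (−1)^i (σ with its i-th vertex removed). For instance
  ∂[0,2,3,7] = [2,3,7] − [0,3,7] + [0,2,7] − [0,2,3].
The 6×1 boundary matrix has rank 1 and Smith normal form diag(1).

From H_k ≅ ker(∂_k) / im(∂_{k+1}) we obtain:

  H_2: rank ker ∂_2 − rank ∂_3 = (6 − 5) − 1 = 0, and the invariant factors of ∂_3 are all 1, so H_2 ≅ 0.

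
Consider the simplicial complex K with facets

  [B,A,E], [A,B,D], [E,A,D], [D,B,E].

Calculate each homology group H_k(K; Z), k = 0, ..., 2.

H_0 = Z,  H_1 = 0,  H_2 = Z.

Order the vertices as A < B < D < E. Listing each simplex with vertices in this order, K has dimension 2 with simplices:

  0-simplices (4): A, B, D, E
  1-simplices (6): AB, AD, AE, BD, BE, DE
  2-simplices (4): ABD, ABE, ADE, BDE

giving chain groups C_0 ≅ Z^4, C_1 ≅ Z^6, C_2 ≅ Z^4.

The boundary map ∂_1: C_1 → C_0 sends each edge [p,q] (with p < q) to q − p.
The resulting 4×6 matrix has rank 3, and its Smith normal form has invariant factors (1,1,1).

∂_2: C_2 → C_1 sends each 2-simplex [p,q,r] to [q,r] − [p,r] + [p,q]. For instance
  ∂ABE = BE − AE + AB,
  ∂ABD = BD − AD + AB.
As a 6×4 matrix over Z this has rank 3, with invariant factors (1,1,1).

Computing H_k = (kernel of ∂_k) / (image of ∂_{k+1}):

  H_0: rank C_0 − rank ∂_1 = 4 − 3 = 1, and the invariant factors of ∂_1 are all 1, so H_0 = Z.
  H_1: rank ker ∂_1 − rank ∂_2 = (6 − 3) − 3 = 0, and the invariant factors of ∂_2 are all 1, so H_1 = 0.
  H_2: rank ker ∂_2 − rank ∂_3 = (4 − 3) − 0 = 1, and there is no ∂_3, so H_2 = Z.

(K is a triangulation of the 2-sphere S^2.)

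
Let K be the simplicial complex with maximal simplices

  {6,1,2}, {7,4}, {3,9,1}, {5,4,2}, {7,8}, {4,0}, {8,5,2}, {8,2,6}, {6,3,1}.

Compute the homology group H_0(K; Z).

H_0 ≅ Z.

Take the total order 0 < 1 < 2 < 3 < 4 < 5 < 6 < 7 < 8 < 9 on the vertex set. Then K (dimension 2) consists of the simplices:

  0-simplices (10): [0], [1], [2], [3], [4], [5], [6], [7], [8], [9]
  1-simplices (16): [0,4], [1,2], [1,3], [1,6], [1,9], [2,4], [2,5], [2,6], [2,8], [3,6], [3,9], [4,5], [4,7], [5,8], [6,8], [7,8]
  2-simplices (6): [1,2,6], [1,3,6], [1,3,9], [2,4,5], [2,5,8], [2,6,8]

giving chain groups C_0 ≅ Z^10, C_1 ≅ Z^16, C_2 ≅ Z^6.

The boundary map ∂_1: C_1 → C_0 sends each edge [p,q] (with p < q) to q − p. For instance
  ∂[0,4] = [4] − [0].
The resulting 10×16 matrix has rank 9, and its Smith normal form has invariant factors (1,1,1,1,1,1,1,1,1).

∂_2: C_2 → C_1 acts by ∂[p,q,r] = [q,r] − [p,r] + [p,q]. For instance
  ∂[2,4,5] = [4,5] − [2,5] + [2,4],
  ∂[1,3,6] = [3,6] − [1,6] + [1,3].
This gives a 16×6 integer matrix of rank 6; reducing to Smith normal form yields diagonal entries (1,1,1,1,1,1).

Computing H_k = (kernel of ∂_k) / (image of ∂_{k+1}):

  H_0: rank C_0 − rank ∂_1 = 10 − 9 = 1, and the invariant factors of ∂_1 are all 1, so H_0 = Z.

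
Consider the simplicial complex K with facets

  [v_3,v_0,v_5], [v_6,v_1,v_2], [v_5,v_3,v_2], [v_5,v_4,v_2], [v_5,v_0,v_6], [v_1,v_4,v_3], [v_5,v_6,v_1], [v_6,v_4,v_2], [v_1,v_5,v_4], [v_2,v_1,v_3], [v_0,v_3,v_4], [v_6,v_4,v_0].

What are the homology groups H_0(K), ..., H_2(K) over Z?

Fix the vertex order v_0 < v_1 < v_2 < v_3 < v_4 < v_5 < v_6 and write every simplex with vertices in increasing order. Then dim K = 2 and the simplices of K are:

  0-simplices (7): [v_0], [v_1], [v_2], [v_3], [v_4], [v_5], [v_6]
  1-simplices (18): (18 of them)
  2-simplices (12): (12 of them)

giving chain groups C_0 ≅ Z^7, C_1 ≅ Z^18, C_2 ≅ Z^12.

Boundary ∂_1: C_1 → C_0 maps an edge to its endpoints' difference, ∂[p,q] = q − p. For instance
  ∂[v_3,v_5] = [v_5] − [v_3].
As a 7×18 matrix over Z this has rank 6, with invariant factors (1,1,1,1,1,1).

The boundary map ∂_2: C_2 → C_1 acts by ∂[p,q,r] = [q,r] − [p,r] + [p,q]. For instance
  ∂[v_0,v_3,v_4] = [v_3,v_4] − [v_0,v_4] + [v_0,v_3],
  ∂[v_1,v_2,v_6] = [v_2,v_6] − [v_1,v_6] + [v_1,v_2].
The resulting 18×12 matrix has rank 12, and its Smith normal form has invariant factors (1,1,1,1,1,1,1,1,1,1,1,2).

Reading off H_k = ker ∂_k / im ∂_{k+1}:

  H_0: rank C_0 − rank ∂_1 = 7 − 6 = 1, and the invariant factors of ∂_1 are all 1, so H_0 ≅ Z.
  H_1: rank ker ∂_1 − rank ∂_2 = (18 − 6) − 12 = 0, and ∂_2 has invariant factor 2 > 1, so H_1 ≅ Z_2.
  H_2: rank ker ∂_2 − rank ∂_3 = (12 − 12) − 0 = 0, and there is no ∂_3, so H_2 ≅ 0.

H_0 = Z,  H_1 = Z_2,  H_2 = 0.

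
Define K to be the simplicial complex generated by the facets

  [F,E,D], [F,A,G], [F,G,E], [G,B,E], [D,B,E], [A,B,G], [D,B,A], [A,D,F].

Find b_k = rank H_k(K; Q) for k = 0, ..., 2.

b_0 = 1, b_1 = 0, b_2 = 1.

We work with the vertex ordering A < B < D < E < F < G. The simplices of K, each written with vertices in increasing order, are:

  0-simplices (6): A, B, D, E, F, G
  1-simplices (12): AB, AD, AF, AG, BD, BE, BG, DE, DF, EF, EG, FG
  2-simplices (8): ABD, ABG, ADF, AFG, BDE, BEG, DEF, EFG

Hence C_0 ≅ Z^6, C_1 ≅ Z^12, C_2 ≅ Z^8.

Boundary ∂_1: C_1 → C_0 maps an edge to its endpoints' difference, ∂[p,q] = q − p. For instance
  ∂EG = G − E.
This gives a 6×12 integer matrix of rank 5; reducing to Smith normal form yields diagonal entries (1,1,1,1,1).

∂_2: C_2 → C_1 acts by ∂[p,q,r] = [q,r] − [p,r] + [p,q]. For instance
  ∂BEG = EG − BG + BE,
  ∂AFG = FG − AG + AF.
The resulting 12×8 matrix has rank 7, and its Smith normal form has invariant factors (1,1,1,1,1,1,1).

Now H_k = ker ∂_k / im ∂_{k+1}, so:

  H_0: rank C_0 − rank ∂_1 = 6 − 5 = 1, and the invariant factors of ∂_1 are all 1, so H_0 = Z.
  H_1: rank ker ∂_1 − rank ∂_2 = (12 − 5) − 7 = 0, and the invariant factors of ∂_2 are all 1, so H_1 = 0.
  H_2: rank ker ∂_2 − rank ∂_3 = (8 − 7) − 0 = 1, and there is no ∂_3, so H_2 = Z.

(K is a triangulation of the 2-sphere S^2.)

Hence the Betti numbers are b_0 = 1, b_1 = 0, b_2 = 1.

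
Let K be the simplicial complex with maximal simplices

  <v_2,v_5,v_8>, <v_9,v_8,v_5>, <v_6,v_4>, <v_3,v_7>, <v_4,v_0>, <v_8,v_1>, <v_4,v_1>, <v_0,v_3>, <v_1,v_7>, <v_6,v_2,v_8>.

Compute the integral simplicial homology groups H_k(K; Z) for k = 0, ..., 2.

H_0 ≅ Z,  H_1 ≅ Z^2,  H_2 = 0.

Order the vertices as v_0 < v_1 < v_2 < v_3 < v_4 < v_5 < v_6 < v_7 < v_8 < v_9. Listing each simplex with vertices in this order, K has dimension 2 with simplices:

  0-simplices (10): [v_0], [v_1], [v_2], [v_3], [v_4], [v_5], [v_6], [v_7], [v_8], [v_9]
  1-simplices (14): [v_0,v_3], [v_0,v_4], [v_1,v_4], [v_1,v_7], [v_1,v_8], [v_2,v_5], [v_2,v_6], [v_2,v_8], [v_3,v_7], [v_4,v_6], [v_5,v_8], [v_5,v_9], [v_6,v_8], [v_8,v_9]
  2-simplices (3): [v_2,v_5,v_8], [v_2,v_6,v_8], [v_5,v_8,v_9]

giving chain groups C_0 ≅ Z^10, C_1 ≅ Z^14, C_2 ≅ Z^3.

The boundary map ∂_1: C_1 → C_0 is given by ∂[p,q] = [q] − [p]. For instance
  ∂[v_0,v_3] = [v_3] − [v_0].
The resulting 10×14 matrix has rank 9, and its Smith normal form has invariant factors (1,1,1,1,1,1,1,1,1).

The boundary map ∂_2: C_2 → C_1 sends each 2-simplex [p,q,r] to [q,r] − [p,r] + [p,q]. For instance
  ∂[v_5,v_8,v_9] = [v_8,v_9] − [v_5,v_9] + [v_5,v_8],
  ∂[v_2,v_5,v_8] = [v_5,v_8] − [v_2,v_8] + [v_2,v_5].
This gives a 14×3 integer matrix of rank 3; reducing to Smith normal form yields diagonal entries (1,1,1).

From H_k ≅ ker(∂_k) / im(∂_{k+1}) we obtain:

  H_0: rank C_0 − rank ∂_1 = 10 − 9 = 1, and the invariant factors of ∂_1 are all 1, so H_0 ≅ Z.
  H_1: rank ker ∂_1 − rank ∂_2 = (14 − 9) − 3 = 2, and the invariant factors of ∂_2 are all 1, so H_1 ≅ Z^2.
  H_2: rank ker ∂_2 − rank ∂_3 = (3 − 3) − 0 = 0, and there is no ∂_3, so H_2 ≅ 0.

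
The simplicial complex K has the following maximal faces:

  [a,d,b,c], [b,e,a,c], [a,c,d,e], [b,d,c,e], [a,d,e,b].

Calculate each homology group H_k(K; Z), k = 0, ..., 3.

Take the total order a < b < c < d < e on the vertex set. Then K (dimension 3) consists of the simplices:

  0-simplices (5): a, b, c, d, e
  1-simplices (10): ab, ac, ad, ae, bc, bd, be, cd, ce, de
  2-simplices (10): abc, abd, abe, acd, ace, ade, bcd, bce, bde, cde
  3-simplices (5): abcd, abce, abde, acde, bcde

giving chain groups C_0 ≅ Z^5, C_1 ≅ Z^10, C_2 ≅ Z^10, C_3 ≅ Z^5.

∂_1: C_1 → C_0 maps an edge to its endpoints' difference, ∂[p,q] = q − p. For instance
  ∂bd = d − b.
This gives a 5×10 integer matrix of rank 4; reducing to Smith normal form yields diagonal entries (1,1,1,1).

∂_2: C_2 → C_1 maps a triangle to the signed sum of its edges. For instance
  ∂abc = bc − ac + ab,
  ∂ace = ce − ae + ac.
The 10×10 boundary matrix has rank 6 and Smith normal form diag(1,1,1,1,1,1).

Boundary ∂_3: C_3 → C_2 sends each 3-simplex σ to the alternating sum Σ_i (−1)^i (σ with its i-th vertex removed). For instance
  ∂abce = bce − ace + abe − abc,
  ∂bcde = cde − bde + bce − bcd.
The 10×5 boundary matrix has rank 4 and Smith normal form diag(1,1,1,1).

Now H_k = ker ∂_k / im ∂_{k+1}, so:

  H_0: rank C_0 − rank ∂_1 = 5 − 4 = 1, and the invariant factors of ∂_1 are all 1, so H_0 = Z.
  H_1: rank ker ∂_1 − rank ∂_2 = (10 − 4) − 6 = 0, and the invariant factors of ∂_2 are all 1, so H_1 = 0.
  H_2: rank ker ∂_2 − rank ∂_3 = (10 − 6) − 4 = 0, and the invariant factors of ∂_3 are all 1, so H_2 = 0.
  H_3: rank ker ∂_3 − rank ∂_4 = (5 − 4) − 0 = 1, and there is no ∂_4, so H_3 = Z.

As a check, the Euler characteristic is 5 − 10 + 10 − 5 = 0, which agrees with 1 − 0 + 0 − 1 = 0.

H_0 = Z,  H_1 = 0,  H_2 = 0,  H_3 = Z.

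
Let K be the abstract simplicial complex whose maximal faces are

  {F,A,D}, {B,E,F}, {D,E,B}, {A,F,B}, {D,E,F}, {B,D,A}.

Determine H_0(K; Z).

H_0 = Z.

Fix the vertex order A < B < D < E < F and write every simplex with vertices in increasing order. Then dim K = 2 and the simplices of K are:

  0-simplices (5): A, B, D, E, F
  1-simplices (9): AB, AD, AF, BD, BE, BF, DE, DF, EF
  2-simplices (6): ABD, ABF, ADF, BDE, BEF, DEF

Hence C_0 ≅ Z^5, C_1 ≅ Z^9, C_2 ≅ Z^6.

Boundary ∂_1: C_1 → C_0 is given by ∂[p,q] = [q] − [p].
The resulting 5×9 matrix has rank 4, and its Smith normal form has invariant factors (1,1,1,1).

The boundary map ∂_2: C_2 → C_1 acts by ∂[p,q,r] = [q,r] − [p,r] + [p,q]. For instance
  ∂ABD = BD − AD + AB,
  ∂ABF = BF − AF + AB.
The 9×6 boundary matrix has rank 5 and Smith normal form diag(1,1,1,1,1).

Now H_k = ker ∂_k / im ∂_{k+1}, so:

  H_0: rank C_0 − rank ∂_1 = 5 − 4 = 1, and the invariant factors of ∂_1 are all 1, so H_0 = Z.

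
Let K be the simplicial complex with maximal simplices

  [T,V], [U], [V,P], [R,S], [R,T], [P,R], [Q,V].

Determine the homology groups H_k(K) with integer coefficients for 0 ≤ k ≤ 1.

H_0 ≅ Z^2,  H_1 ≅ Z.

K has 7 vertices, 6 edges.
rank ∂_0 = 0, rank ∂_1 = 5 ⇒ b_0 = 7 − 0 − 5 = 2; all invariant factors of ∂_1 are 1 so no torsion. So H_0 ≅ Z^2.
rank ∂_1 = 5, rank ∂_2 = 0 ⇒ b_1 = 6 − 5 − 0 = 1. So H_1 ≅ Z.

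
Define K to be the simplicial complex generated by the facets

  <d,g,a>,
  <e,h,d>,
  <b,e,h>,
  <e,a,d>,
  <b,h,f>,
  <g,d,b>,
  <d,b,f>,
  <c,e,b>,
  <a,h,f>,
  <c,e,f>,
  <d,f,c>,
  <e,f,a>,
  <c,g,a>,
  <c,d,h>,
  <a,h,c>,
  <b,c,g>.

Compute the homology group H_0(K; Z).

Fix the vertex order a < b < c < d < e < f < g < h and write every simplex with vertices in increasing order. Then dim K = 2 and the simplices of K are:

  0-simplices (8): a, b, c, d, e, f, g, h
  1-simplices (24): ac, ad, ae, af, ag, ah, bc, bd, be, bf, bg, bh, cd, ce, cf, cg, ch, de, df, dg, dh, ef, eh, fh
  2-simplices (16): acg, ach, ade, adg, aef, afh, bce, bcg, bdf, bdg, beh, bfh, cdf, cdh, cef, deh

Hence C_0 ≅ Z^8, C_1 ≅ Z^24, C_2 ≅ Z^16.

Boundary ∂_1: C_1 → C_0 maps an edge to its endpoints' difference, ∂[p,q] = q − p.
As a 8×24 matrix over Z this has rank 7, with invariant factors (1,1,1,1,1,1,1).

Boundary ∂_2: C_2 → C_1 sends each 2-simplex [p,q,r] to [q,r] − [p,r] + [p,q]. For instance
  ∂afh = fh − ah + af,
  ∂bce = ce − be + bc.
The resulting 24×16 matrix has rank 15, and its Smith normal form has invariant factors (1,1,1,1,1,1,1,1,1,1,1,1,1,1,1).

Reading off H_k = ker ∂_k / im ∂_{k+1}:

  H_0: rank C_0 − rank ∂_1 = 8 − 7 = 1, and the invariant factors of ∂_1 are all 1, so H_0 ≅ Z.

(K is a triangulation of the torus T^2.)

H_0 ≅ Z.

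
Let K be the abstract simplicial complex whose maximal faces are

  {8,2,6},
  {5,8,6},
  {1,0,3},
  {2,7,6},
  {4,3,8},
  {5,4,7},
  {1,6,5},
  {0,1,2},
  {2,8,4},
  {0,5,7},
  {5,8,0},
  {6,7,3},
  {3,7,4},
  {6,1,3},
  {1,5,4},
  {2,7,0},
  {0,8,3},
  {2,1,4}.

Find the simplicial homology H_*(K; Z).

We work with the vertex ordering 0 < 1 < 2 < 3 < 4 < 5 < 6 < 7 < 8. The simplices of K, each written with vertices in increasing order, are:

  0-simplices (9): [0], [1], [2], [3], [4], [5], [6], [7], [8]
  1-simplices (27): (27 of them)
  2-simplices (18): [0,1,2], [0,1,3], [0,2,7], [0,3,8], [0,5,7], [0,5,8], [1,2,4], [1,3,6], [1,4,5], [1,5,6], [2,4,8], [2,6,7], [2,6,8], [3,4,7], [3,4,8], [3,6,7], [4,5,7], [5,6,8]

giving chain groups C_0 ≅ Z^9, C_1 ≅ Z^27, C_2 ≅ Z^18.

The boundary map ∂_1: C_1 → C_0 maps an edge to its endpoints' difference, ∂[p,q] = q − p. For instance
  ∂[1,5] = [5] − [1].
As a 9×27 matrix over Z this has rank 8, with invariant factors (1,1,1,1,1,1,1,1).

Boundary ∂_2: C_2 → C_1 sends each 2-simplex [p,q,r] to [q,r] − [p,r] + [p,q]. For instance
  ∂[1,5,6] = [5,6] − [1,6] + [1,5],
  ∂[0,5,7] = [5,7] − [0,7] + [0,5].
The 27×18 boundary matrix has rank 17 and Smith normal form diag(1,1,1,1,1,1,1,1,1,1,1,1,1,1,1,1,1).

Computing H_k = (kernel of ∂_k) / (image of ∂_{k+1}):

  H_0: rank C_0 − rank ∂_1 = 9 − 8 = 1, and the invariant factors of ∂_1 are all 1, so H_0 = Z.
  H_1: rank ker ∂_1 − rank ∂_2 = (27 − 8) − 17 = 2, and the invariant factors of ∂_2 are all 1, so H_1 = Z^2.
  H_2: rank ker ∂_2 − rank ∂_3 = (18 − 17) − 0 = 1, and there is no ∂_3, so H_2 = Z.

As a check, the Euler characteristic is 9 − 27 + 18 = 0, which agrees with 1 − 2 + 1 = 0.

H_0 = Z,  H_1 = Z^2,  H_2 = Z.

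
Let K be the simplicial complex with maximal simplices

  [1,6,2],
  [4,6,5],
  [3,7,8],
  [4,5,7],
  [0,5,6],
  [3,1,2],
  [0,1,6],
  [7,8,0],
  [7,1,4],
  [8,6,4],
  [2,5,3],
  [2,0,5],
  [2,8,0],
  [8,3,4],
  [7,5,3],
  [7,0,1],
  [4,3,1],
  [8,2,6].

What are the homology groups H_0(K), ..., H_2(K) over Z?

H_0 ≅ Z,  H_1 ≅ Z ⊕ Z/2,  H_2 = 0.

K has 9 vertices, 27 edges, 18 triangles.
rank ∂_0 = 0, rank ∂_1 = 8 ⇒ b_0 = 9 − 0 − 8 = 1; all invariant factors of ∂_1 are 1 so no torsion. So H_0 ≅ Z.
rank ∂_1 = 8, rank ∂_2 = 18 ⇒ b_1 = 27 − 8 − 18 = 1; ∂_2 has invariant factor(s) [2] giving torsion. So H_1 ≅ Z ⊕ Z/2.
rank ∂_2 = 18, rank ∂_3 = 0 ⇒ b_2 = 18 − 18 − 0 = 0. So H_2 ≅ 0.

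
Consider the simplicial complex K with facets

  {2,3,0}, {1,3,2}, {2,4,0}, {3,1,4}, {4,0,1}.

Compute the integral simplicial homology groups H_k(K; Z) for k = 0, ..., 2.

H_0 ≅ Z,  H_1 ≅ Z,  H_2 = 0.

K has 5 vertices, 10 edges, 5 triangles.
rank ∂_0 = 0, rank ∂_1 = 4 ⇒ b_0 = 5 − 0 − 4 = 1; all invariant factors of ∂_1 are 1 so no torsion. So H_0 ≅ Z.
rank ∂_1 = 4, rank ∂_2 = 5 ⇒ b_1 = 10 − 4 − 5 = 1; all invariant factors of ∂_2 are 1 so no torsion. So H_1 ≅ Z.
rank ∂_2 = 5, rank ∂_3 = 0 ⇒ b_2 = 5 − 5 − 0 = 0. So H_2 ≅ 0.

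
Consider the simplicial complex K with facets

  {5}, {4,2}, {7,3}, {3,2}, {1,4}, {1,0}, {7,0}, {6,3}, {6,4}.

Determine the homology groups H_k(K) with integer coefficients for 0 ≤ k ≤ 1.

We work with the vertex ordering 0 < 1 < 2 < 3 < 4 < 5 < 6 < 7. The simplices of K, each written with vertices in increasing order, are:

  0-simplices (8): [0], [1], [2], [3], [4], [5], [6], [7]
  1-simplices (8): [0,1], [0,7], [1,4], [2,3], [2,4], [3,6], [3,7], [4,6]

so the chain groups are C_0 ≅ Z^8, C_1 ≅ Z^8.

Boundary ∂_1: C_1 → C_0 maps an edge to its endpoints' difference, ∂[p,q] = q − p. For instance
  ∂[3,7] = [7] − [3].
This gives a 8×8 integer matrix of rank 6; reducing to Smith normal form yields diagonal entries (1,1,1,1,1,1).

Reading off H_k = ker ∂_k / im ∂_{k+1}:

  H_0: rank C_0 − rank ∂_1 = 8 − 6 = 2, and the invariant factors of ∂_1 are all 1, so H_0 = Z^2.
  H_1: rank ker ∂_1 − rank ∂_2 = (8 − 6) − 0 = 2, and there is no ∂_2, so H_1 = Z^2.

H_0 ≅ Z^2,  H_1 ≅ Z^2.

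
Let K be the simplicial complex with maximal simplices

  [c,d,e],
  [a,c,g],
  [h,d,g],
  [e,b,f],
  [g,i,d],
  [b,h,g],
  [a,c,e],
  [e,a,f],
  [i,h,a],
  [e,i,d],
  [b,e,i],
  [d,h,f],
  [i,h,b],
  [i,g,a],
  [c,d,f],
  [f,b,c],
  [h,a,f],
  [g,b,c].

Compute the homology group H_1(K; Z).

Fix the vertex order a < b < c < d < e < f < g < h < i and write every simplex with vertices in increasing order. Then dim K = 2 and the simplices of K are:

  0-simplices (9): a, b, c, d, e, f, g, h, i
  1-simplices (27): ac, ae, af, ag, ah, ai, bc, be, bf, bg, bh, bi, cd, ce, cf, cg, de, df, dg, dh, di, ef, ei, fh, gh, gi, hi
  2-simplices (18): ace, acg, aef, afh, agi, ahi, bcf, bcg, bef, bei, bgh, bhi, cde, cdf, dei, dfh, dgh, dgi

Hence C_0 ≅ Z^9, C_1 ≅ Z^27, C_2 ≅ Z^18.

∂_1: C_1 → C_0 sends each edge [p,q] (with p < q) to q − p.
The resulting 9×27 matrix has rank 8, and its Smith normal form has invariant factors (1,1,1,1,1,1,1,1).

Boundary ∂_2: C_2 → C_1 sends each 2-simplex [p,q,r] to [q,r] − [p,r] + [p,q]. For instance
  ∂ace = ce − ae + ac,
  ∂dei = ei − di + de.
The resulting 27×18 matrix has rank 18, and its Smith normal form has invariant factors (1,1,1,1,1,1,1,1,1,1,1,1,1,1,1,1,1,2).

Computing H_k = (kernel of ∂_k) / (image of ∂_{k+1}):

  H_1: rank ker ∂_1 − rank ∂_2 = (27 − 8) − 18 = 1, and ∂_2 has invariant factor 2 > 1, so H_1 = Z ⊕ Z/2.

(K is a triangulation of the Klein bottle.)

H_1 ≅ Z ⊕ Z/2.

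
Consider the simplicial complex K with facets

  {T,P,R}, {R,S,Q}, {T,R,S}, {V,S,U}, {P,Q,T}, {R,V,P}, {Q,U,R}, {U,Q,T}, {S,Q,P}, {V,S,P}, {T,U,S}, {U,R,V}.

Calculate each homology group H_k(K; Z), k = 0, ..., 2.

H_0 = Z,  H_1 = Z_2,  H_2 = 0.

Order the vertices as P < Q < R < S < T < U < V. Listing each simplex with vertices in this order, K has dimension 2 with simplices:

  0-simplices (7): P, Q, R, S, T, U, V
  1-simplices (18): PQ, PR, PS, PT, PV, QR, QS, QT, QU, RS, RT, RU, RV, ST, SU, SV, TU, UV
  2-simplices (12): PQS, PQT, PRT, PRV, PSV, QRS, QRU, QTU, RST, RUV, STU, SUV

Hence C_0 ≅ Z^7, C_1 ≅ Z^18, C_2 ≅ Z^12.

∂_1: C_1 → C_0 is given by ∂[p,q] = [q] − [p]. For instance
  ∂PS = S − P.
This gives a 7×18 integer matrix of rank 6; reducing to Smith normal form yields diagonal entries (1,1,1,1,1,1).

Boundary ∂_2: C_2 → C_1 maps a triangle to the signed sum of its edges. For instance
  ∂QRU = RU − QU + QR,
  ∂STU = TU − SU + ST.
The 18×12 boundary matrix has rank 12 and Smith normal form diag(1,1,1,1,1,1,1,1,1,1,1,2).

Reading off H_k = ker ∂_k / im ∂_{k+1}:

  H_0: rank C_0 − rank ∂_1 = 7 − 6 = 1, and the invariant factors of ∂_1 are all 1, so H_0 ≅ Z.
  H_1: rank ker ∂_1 − rank ∂_2 = (18 − 6) − 12 = 0, and ∂_2 has invariant factor 2 > 1, so H_1 ≅ Z_2.
  H_2: rank ker ∂_2 − rank ∂_3 = (12 − 12) − 0 = 0, and there is no ∂_3, so H_2 ≅ 0.

As a check, the Euler characteristic is 7 − 18 + 12 = 1, which agrees with 1 − 0 + 0 = 1.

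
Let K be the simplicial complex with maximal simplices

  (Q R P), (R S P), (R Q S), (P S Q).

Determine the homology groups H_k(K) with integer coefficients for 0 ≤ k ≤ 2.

Order the vertices as P < Q < R < S. Listing each simplex with vertices in this order, K has dimension 2 with simplices:

  0-simplices (4): P, Q, R, S
  1-simplices (6): PQ, PR, PS, QR, QS, RS
  2-simplices (4): PQR, PQS, PRS, QRS

Hence C_0 ≅ Z^4, C_1 ≅ Z^6, C_2 ≅ Z^4.

The boundary map ∂_1: C_1 → C_0 maps an edge to its endpoints' difference, ∂[p,q] = q − p.
This gives a 4×6 integer matrix of rank 3; reducing to Smith normal form yields diagonal entries (1,1,1).

∂_2: C_2 → C_1 acts by ∂[p,q,r] = [q,r] − [p,r] + [p,q]. For instance
  ∂PRS = RS − PS + PR,
  ∂PQS = QS − PS + PQ.
This gives a 6×4 integer matrix of rank 3; reducing to Smith normal form yields diagonal entries (1,1,1).

Now H_k = ker ∂_k / im ∂_{k+1}, so:

  H_0: rank C_0 − rank ∂_1 = 4 − 3 = 1, and the invariant factors of ∂_1 are all 1, so H_0 = Z.
  H_1: rank ker ∂_1 − rank ∂_2 = (6 − 3) − 3 = 0, and the invariant factors of ∂_2 are all 1, so H_1 = 0.
  H_2: rank ker ∂_2 − rank ∂_3 = (4 − 3) − 0 = 1, and there is no ∂_3, so H_2 = Z.

As a check, the Euler characteristic is 4 − 6 + 4 = 2, which agrees with 1 − 0 + 1 = 2.

H_0 ≅ Z,  H_1 = 0,  H_2 ≅ Z.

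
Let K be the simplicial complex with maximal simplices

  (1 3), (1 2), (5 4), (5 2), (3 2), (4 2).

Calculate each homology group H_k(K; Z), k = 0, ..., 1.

H_0 = Z,  H_1 = Z^2.

K has 5 vertices, 6 edges.
rank ∂_0 = 0, rank ∂_1 = 4 ⇒ b_0 = 5 − 0 − 4 = 1; all invariant factors of ∂_1 are 1 so no torsion. So H_0 = Z.
rank ∂_1 = 4, rank ∂_2 = 0 ⇒ b_1 = 6 − 4 − 0 = 2. So H_1 = Z^2.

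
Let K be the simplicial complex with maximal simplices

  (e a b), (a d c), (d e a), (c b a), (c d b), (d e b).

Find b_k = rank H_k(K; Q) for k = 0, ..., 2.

b_0 = 1, b_1 = 0, b_2 = 1.

Take the total order a < b < c < d < e on the vertex set. Then K (dimension 2) consists of the simplices:

  0-simplices (5): a, b, c, d, e
  1-simplices (9): ab, ac, ad, ae, bc, bd, be, cd, de
  2-simplices (6): abc, abe, acd, ade, bcd, bde

Hence C_0 ≅ Z^5, C_1 ≅ Z^9, C_2 ≅ Z^6.

Boundary ∂_1: C_1 → C_0 is given by ∂[p,q] = [q] − [p].
As a 5×9 matrix over Z this has rank 4, with invariant factors (1,1,1,1).

The boundary map ∂_2: C_2 → C_1 acts by ∂[p,q,r] = [q,r] − [p,r] + [p,q]. For instance
  ∂bde = de − be + bd,
  ∂bcd = cd − bd + bc.
The 9×6 boundary matrix has rank 5 and Smith normal form diag(1,1,1,1,1).

Reading off H_k = ker ∂_k / im ∂_{k+1}:

  H_0: rank C_0 − rank ∂_1 = 5 − 4 = 1, and the invariant factors of ∂_1 are all 1, so H_0 ≅ Z.
  H_1: rank ker ∂_1 − rank ∂_2 = (9 − 4) − 5 = 0, and the invariant factors of ∂_2 are all 1, so H_1 ≅ 0.
  H_2: rank ker ∂_2 − rank ∂_3 = (6 − 5) − 0 = 1, and there is no ∂_3, so H_2 ≅ Z.

(K is a triangulation of the 2-sphere S^2.)

Hence the Betti numbers are b_0 = 1, b_1 = 0, b_2 = 1.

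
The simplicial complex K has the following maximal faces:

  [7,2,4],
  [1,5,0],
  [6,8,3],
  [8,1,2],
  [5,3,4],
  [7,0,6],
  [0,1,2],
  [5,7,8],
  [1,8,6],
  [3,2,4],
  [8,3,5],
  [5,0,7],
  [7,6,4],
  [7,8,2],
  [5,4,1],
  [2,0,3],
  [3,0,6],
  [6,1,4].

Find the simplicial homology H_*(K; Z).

K has 9 vertices, 27 edges, 18 triangles.
rank ∂_0 = 0, rank ∂_1 = 8 ⇒ b_0 = 9 − 0 − 8 = 1; all invariant factors of ∂_1 are 1 so no torsion. So H_0 = Z.
rank ∂_1 = 8, rank ∂_2 = 17 ⇒ b_1 = 27 − 8 − 17 = 2; all invariant factors of ∂_2 are 1 so no torsion. So H_1 = Z^2.
rank ∂_2 = 17, rank ∂_3 = 0 ⇒ b_2 = 18 − 17 − 0 = 1. So H_2 = Z.

H_0 ≅ Z,  H_1 ≅ Z^2,  H_2 ≅ Z.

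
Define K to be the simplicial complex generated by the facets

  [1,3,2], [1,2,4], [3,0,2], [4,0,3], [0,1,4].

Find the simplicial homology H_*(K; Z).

Order the vertices as 0 < 1 < 2 < 3 < 4. Listing each simplex with vertices in this order, K has dimension 2 with simplices:

  0-simplices (5): [0], [1], [2], [3], [4]
  1-simplices (10): [0,1], [0,2], [0,3], [0,4], [1,2], [1,3], [1,4], [2,3], [2,4], [3,4]
  2-simplices (5): [0,1,4], [0,2,3], [0,3,4], [1,2,3], [1,2,4]

so the chain groups are C_0 ≅ Z^5, C_1 ≅ Z^10, C_2 ≅ Z^5.

Boundary ∂_1: C_1 → C_0 sends each edge [p,q] (with p < q) to q − p. For instance
  ∂[2,3] = [3] − [2].
The 5×10 boundary matrix has rank 4 and Smith normal form diag(1,1,1,1).

Boundary ∂_2: C_2 → C_1 maps a triangle to the signed sum of its edges. For instance
  ∂[0,2,3] = [2,3] − [0,3] + [0,2],
  ∂[1,2,4] = [2,4] − [1,4] + [1,2].
The 10×5 boundary matrix has rank 5 and Smith normal form diag(1,1,1,1,1).

Computing H_k = (kernel of ∂_k) / (image of ∂_{k+1}):

  H_0: rank C_0 − rank ∂_1 = 5 − 4 = 1, and the invariant factors of ∂_1 are all 1, so H_0 = Z.
  H_1: rank ker ∂_1 − rank ∂_2 = (10 − 4) − 5 = 1, and the invariant factors of ∂_2 are all 1, so H_1 = Z.
  H_2: rank ker ∂_2 − rank ∂_3 = (5 − 5) − 0 = 0, and there is no ∂_3, so H_2 = 0.

H_0 ≅ Z,  H_1 ≅ Z,  H_2 = 0.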